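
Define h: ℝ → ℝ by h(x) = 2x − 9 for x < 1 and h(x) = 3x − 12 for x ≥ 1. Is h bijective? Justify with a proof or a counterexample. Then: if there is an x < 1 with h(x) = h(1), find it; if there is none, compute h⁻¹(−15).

Both pieces are strictly increasing (slopes 2 and 3), so each is injective on its own interval.
The left piece maps (−∞, 1) onto (−∞, −7); the right piece maps [1, ∞) onto [−9, ∞).
These images overlap. In particular h(1) = −9 (right piece), and solving 2x − 9 = −9 on the left piece gives x = 0 < 1.
So h(0) = h(1) with 0 ≠ 1, and h is not injective, hence not bijective. This x = 0 is the requested value below 1.

0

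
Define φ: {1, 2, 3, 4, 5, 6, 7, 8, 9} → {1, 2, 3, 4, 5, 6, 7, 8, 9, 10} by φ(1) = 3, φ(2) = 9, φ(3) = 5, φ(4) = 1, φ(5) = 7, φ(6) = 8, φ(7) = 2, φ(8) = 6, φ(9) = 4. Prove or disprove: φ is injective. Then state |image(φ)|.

The values φ(1), …, φ(9) are 3, 9, 5, 1, 7, 8, 2, 6, 4 — all distinct.
So φ(a) = φ(b) only when a = b, and φ is injective.
The image of φ is {1, 2, 3, 4, 5, 6, 7, 8, 9}, which has 9 elements.

9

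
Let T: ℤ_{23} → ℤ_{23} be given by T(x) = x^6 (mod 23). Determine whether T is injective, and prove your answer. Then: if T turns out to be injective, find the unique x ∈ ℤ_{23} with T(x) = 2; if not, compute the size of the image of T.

T(11): Repeated squaring mod 23: 11^1 ≡ 11, 11^2 ≡ 11² = 121 ≡ 6, 11^4 ≡ 6² = 36 ≡ 13. Since 6 = 4 + 2, 11^6 ≡ 13·6: 13·6 = 78 ≡ 9. So 11^6 ≡ 9 (mod 23).
T(12): Repeated squaring mod 23: 12^1 ≡ 12, 12^2 ≡ 12² = 144 ≡ 6, 12^4 ≡ 6² = 36 ≡ 13. Since 6 = 4 + 2, 12^6 ≡ 13·6: 13·6 = 78 ≡ 9. So 12^6 ≡ 9 (mod 23).
So T(11) = T(12) = 9 while 11 ≠ 12, hence T is not injective.
Since T is not injective, we determine |image(T)|. Computing x^6 mod 23 for each x (by repeated squaring, reducing mod 23 at every step), the values T(0), T(1), …, T(22) are: 0, 1, 18, 16, 2, 8, 12, 4, 13, 3, 6, 9, 9, 6, 3, 13, 4, 12, 8, 2, 16, 18, 1.
The distinct values are {0, 1, 2, 3, 4, 6, 8, 9, 12, 13, 16, 18}; there are 12 of them.

12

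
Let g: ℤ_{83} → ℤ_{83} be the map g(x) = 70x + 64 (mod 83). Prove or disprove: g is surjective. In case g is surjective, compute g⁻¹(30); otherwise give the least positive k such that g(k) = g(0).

9

Recall: g is surjective if every y in the codomain equals g(x) for some x in the domain.
Since gcd(70, 83) = 1, 70 is invertible modulo 83. Euclid's algorithm: 83 = 1·70 + 13, 70 = 5·13 + 5, 13 = 2·5 + 3, 5 = 1·3 + 2, 3 = 1·2 + 1; back-substituting gives 1 = 51·70 − 43·83, so 70⁻¹ ≡ 51 (mod 83).
Then y ↦ 51(y − 64) is a two-sided inverse to g, so every y ∈ ℤ_{83} has a preimage.
Thus g is surjective.
Since g is surjective, we compute g⁻¹(30): solve 70x + 64 ≡ 30 (mod 83), i.e. 70x ≡ 49 (mod 83).
Multiplying by 70⁻¹ = 51 gives x ≡ 51·49 = 2499 = 30·83 + 9 ≡ 9 (mod 83).
Check: g(9) = 70·9 + 64 = 694 = 8·83 + 30 ≡ 30 (mod 83).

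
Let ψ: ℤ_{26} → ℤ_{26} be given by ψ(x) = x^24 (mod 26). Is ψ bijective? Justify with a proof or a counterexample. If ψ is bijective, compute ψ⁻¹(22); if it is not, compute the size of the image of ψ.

4

ψ(1) = 1^24 = 1.
ψ(3): Repeated squaring mod 26: 3^1 ≡ 3, 3^2 ≡ 3² = 9, 3^4 ≡ 9² = 81 ≡ 3, 3^8 ≡ 3² = 9, 3^16 ≡ 9² = 81 ≡ 3. Since 24 = 16 + 8, 3^24 ≡ 3·9: 3·9 = 27 ≡ 1. So 3^24 ≡ 1 (mod 26).
So ψ(1) = ψ(3) = 1 while 1 ≠ 3, hence ψ is not injective, hence not bijective.
Since ψ is not bijective, we determine |image(ψ)|. Computing x^24 mod 26 for each x (by repeated squaring, reducing mod 26 at every step), the values ψ(0), ψ(1), …, ψ(25) are: 0, 1, 14, 1, 14, 1, 14, 1, 14, 1, 14, 1, 14, 13, 14, 1, 14, 1, 14, 1, 14, 1, 14, 1, 14, 1.
The distinct values are {0, 1, 13, 14}; there are 4 of them.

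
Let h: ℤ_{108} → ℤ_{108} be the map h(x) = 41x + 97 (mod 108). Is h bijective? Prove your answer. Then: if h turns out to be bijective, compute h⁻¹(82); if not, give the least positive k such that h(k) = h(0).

105

By definition, h is injective if h(u) = h(v) implies u = v.
If h(u) = h(v), then 41u ≡ 41v (mod 108). Because gcd(41, 108) = 1, we may cancel 41 to get u ≡ v (mod 108).
We now compute 41⁻¹ mod 108 explicitly. Euclid's algorithm: 108 = 2·41 + 26, 41 = 1·26 + 15, 26 = 1·15 + 11, 15 = 1·11 + 4, 11 = 2·4 + 3, 4 = 1·3 + 1; back-substituting gives 1 = 29·41 − 11·108, so 41⁻¹ ≡ 29 (mod 108).
Then y ↦ 29(y − 97) is a two-sided inverse to h, so every y ∈ ℤ_{108} has a preimage.
Thus h is bijective.
Since h is bijective, we compute h⁻¹(82): solve 41x + 97 ≡ 82 (mod 108), i.e. 41x ≡ 93 (mod 108).
Multiplying by 41⁻¹ = 29 gives x ≡ 29·93 = 2697 = 24·108 + 105 ≡ 105 (mod 108).
Check: h(105) = 41·105 + 97 = 4402 = 40·108 + 82 ≡ 82 (mod 108).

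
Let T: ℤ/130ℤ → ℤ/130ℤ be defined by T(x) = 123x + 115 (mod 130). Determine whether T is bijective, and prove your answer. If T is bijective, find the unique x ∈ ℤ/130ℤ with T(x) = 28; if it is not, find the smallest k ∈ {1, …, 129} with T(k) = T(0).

31

Recall that T is injective when T(u) = T(v) forces u = v.
Suppose T(u) = T(v) in ℤ/130ℤ. Then 123u + 115 ≡ 123v + 115 (mod 130), hence 123(u − v) ≡ 0 (mod 130).
Since gcd(123, 130) = 1, 123 is invertible modulo 130, hence u − v ≡ 0 (mod 130), i.e. u = v.
We now compute 123⁻¹ mod 130 explicitly. Euclid's algorithm: 130 = 1·123 + 7, 123 = 17·7 + 4, 7 = 1·4 + 3, 4 = 1·3 + 1; back-substituting gives 1 = 37·123 − 35·130, so 123⁻¹ ≡ 37 (mod 130).
Then y ↦ 37(y − 115) is a two-sided inverse to T, so every y ∈ ℤ/130ℤ has a preimage.
So T is bijective.
Since T is bijective, we find T⁻¹(28): we need 123x ≡ 28 − 115 ≡ 43 (mod 130). Using 123⁻¹ = 37: x ≡ 37·43 = 1591 = 12·130 + 31, so x = 31.
Check: T(31) = 123·31 + 115 = 3928 = 30·130 + 28 ≡ 28 (mod 130).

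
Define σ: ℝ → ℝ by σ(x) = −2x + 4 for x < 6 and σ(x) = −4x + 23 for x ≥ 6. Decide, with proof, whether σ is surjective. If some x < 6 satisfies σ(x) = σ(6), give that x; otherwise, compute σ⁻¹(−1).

5/2

Both pieces are strictly decreasing (slopes −2 and −4), so each is injective on its own interval.
The left piece maps (−∞, 6) onto (−8, ∞); the right piece maps [6, ∞) onto (−∞, −1].
The union (−8, ∞) ∪ (−∞, −1] covers ℝ, so σ is surjective.
For the follow-up: the images overlap, so an x < 6 with σ(x) = σ(6) exists. σ(6) = −1; solving −2x + 4 = −1 for x < 6 gives x = (−1 − 4)/(−2) = 5/2.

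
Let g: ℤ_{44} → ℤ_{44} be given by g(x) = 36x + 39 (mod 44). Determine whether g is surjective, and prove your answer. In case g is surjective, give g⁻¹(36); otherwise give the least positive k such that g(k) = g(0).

11

Since gcd(36, 44) = 4, we have 36x ≡ 0 (mod 4) for all x, so g(x) ≡ 3 (mod 4).
But 0 ≢ 3 (mod 4), so 0 ∈ ℤ_{44} has no preimage. Thus g is not surjective.
Since g is not surjective, we find the least positive k with g(k) = g(0): this means 36k ≡ 0 (mod 44), i.e. 44 ∣ 36k. Since gcd(36, 44) = 4, dividing through by 4 this holds exactly when 11 ∣ 9k, and as gcd(9, 11) = 1, exactly when 11 ∣ k.
The smallest positive such k is 11.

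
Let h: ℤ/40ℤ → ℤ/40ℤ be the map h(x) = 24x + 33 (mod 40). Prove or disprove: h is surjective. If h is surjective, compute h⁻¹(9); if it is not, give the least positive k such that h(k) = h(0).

5

Since gcd(24, 40) = 8, we have 24x ≡ 0 (mod 8) for all x, so h(x) ≡ 1 (mod 8).
But 0 ≢ 1 (mod 8), so 0 ∈ ℤ/40ℤ has no preimage. So h is not surjective.
Since h is not surjective, we find the least positive k with h(k) = h(0): this means 24k ≡ 0 (mod 40), i.e. 40 ∣ 24k. Since gcd(24, 40) = 8, dividing through by 8 this holds exactly when 5 ∣ 3k, and as gcd(3, 5) = 1, exactly when 5 ∣ k.
The smallest positive such k is 5.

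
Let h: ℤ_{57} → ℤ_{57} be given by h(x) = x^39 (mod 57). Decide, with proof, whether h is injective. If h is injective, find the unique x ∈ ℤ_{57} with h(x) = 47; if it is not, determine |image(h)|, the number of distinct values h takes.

21

h(1) = 1^39 = 1.
h(7): Repeated squaring mod 57: 7^1 ≡ 7, 7^2 ≡ 7² = 49, 7^4 ≡ 49² = 2401 ≡ 7, 7^8 ≡ 7² = 49, 7^16 ≡ 49² = 2401 ≡ 7, 7^32 ≡ 7² = 49. Since 39 = 32 + 4 + 2 + 1, 7^39 ≡ 49·7·49·7: 49·7 = 343 ≡ 1, then 1·49 = 49, then 49·7 = 343 ≡ 1. So 7^39 ≡ 1 (mod 57).
So h(1) = h(7) = 1 while 1 ≠ 7, therefore h is not injective.
Since h is not injective, we determine |image(h)|. Computing x^39 mod 57 for each x (by repeated squaring, reducing mod 57 at every step), the values h(0), h(1), …, h(56) are: 0, 1, 8, 27, 7, 11, 45, 1, 56, 45, 31, 20, 18, 31, 8, 12, 49, 11, 18, 19, 20, 27, 46, 26, 30, 7, 20, 18, 7, 50, 39, 37, 50, 27, 31, 11, 30, 37, 38, 39, 46, 8, 45, 49, 26, 39, 37, 26, 12, 1, 56, 12, 46, 50, 30, 49, 56.
The distinct values are {0, 1, 7, 8, 11, 12, 18, 19, 20, 26, 27, 30, 31, 37, 38, 39, 45, 46, 49, 50, 56}; there are 21 of them.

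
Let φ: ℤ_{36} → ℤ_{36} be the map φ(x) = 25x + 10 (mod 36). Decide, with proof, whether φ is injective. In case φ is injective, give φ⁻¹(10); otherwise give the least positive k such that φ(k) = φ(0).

If φ(u) = φ(v), then 25u ≡ 25v (mod 36). Because gcd(25, 36) = 1, we may cancel 25 to get u ≡ v (mod 36).
So φ is injective.
We now compute 25⁻¹ mod 36 explicitly. Euclid's algorithm: 36 = 1·25 + 11, 25 = 2·11 + 3, 11 = 3·3 + 2, 3 = 1·2 + 1; back-substituting gives 1 = 13·25 − 9·36, so 25⁻¹ ≡ 13 (mod 36).
Since φ is injective, we compute φ⁻¹(10): solve 25x + 10 ≡ 10 (mod 36), i.e. 25x ≡ 0 (mod 36).
Multiplying by 25⁻¹ = 13 gives x ≡ 13·0 = 0 ≡ 0 (mod 36).
Check: φ(0) = 25·0 + 10 = 10 ≡ 10 (mod 36).

0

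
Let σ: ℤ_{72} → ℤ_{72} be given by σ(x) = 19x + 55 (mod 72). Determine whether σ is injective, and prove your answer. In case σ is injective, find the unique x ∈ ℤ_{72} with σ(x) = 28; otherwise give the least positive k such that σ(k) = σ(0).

63

If σ(u) = σ(v), then 19u ≡ 19v (mod 72). Because gcd(19, 72) = 1, we may cancel 19 to get u ≡ v (mod 72).
Therefore σ is injective.
We now compute 19⁻¹ mod 72 explicitly. Euclid's algorithm: 72 = 3·19 + 15, 19 = 1·15 + 4, 15 = 3·4 + 3, 4 = 1·3 + 1; back-substituting gives 1 = 19·19 − 5·72, so 19⁻¹ ≡ 19 (mod 72).
Since σ is injective, we compute σ⁻¹(28): solve 19x + 55 ≡ 28 (mod 72), i.e. 19x ≡ 45 (mod 72).
Multiplying by 19⁻¹ = 19 gives x ≡ 19·45 = 855 = 11·72 + 63 ≡ 63 (mod 72).
Check: σ(63) = 19·63 + 55 = 1252 = 17·72 + 28 ≡ 28 (mod 72).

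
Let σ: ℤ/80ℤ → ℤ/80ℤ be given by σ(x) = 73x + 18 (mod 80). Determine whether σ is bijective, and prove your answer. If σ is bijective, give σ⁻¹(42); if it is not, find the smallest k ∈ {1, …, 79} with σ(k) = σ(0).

8

Suppose σ(x_1) = σ(x_2) in ℤ/80ℤ. Then 73x_1 + 18 ≡ 73x_2 + 18 (mod 80), so 73(x_1 − x_2) ≡ 0 (mod 80).
Since gcd(73, 80) = 1, 73 is invertible modulo 80, so x_1 − x_2 ≡ 0 (mod 80), i.e. x_1 = x_2.
We now compute 73⁻¹ mod 80 explicitly. Euclid's algorithm: 80 = 1·73 + 7, 73 = 10·7 + 3, 7 = 2·3 + 1; back-substituting gives 1 = 57·73 − 52·80, so 73⁻¹ ≡ 57 (mod 80).
For any y ∈ ℤ/80ℤ, x = 57(y − 18) mod 80 satisfies σ(x) = 73·57(y − 18) + 18 ≡ y (since 73·57 ≡ 1 mod 80). So every y has a preimage.
Therefore σ is bijective.
Since σ is bijective, we compute σ⁻¹(42): solve 73x + 18 ≡ 42 (mod 80), i.e. 73x ≡ 24 (mod 80).
Multiplying by 73⁻¹ = 57 gives x ≡ 57·24 = 1368 = 17·80 + 8 ≡ 8 (mod 80).
Check: σ(8) = 73·8 + 18 = 602 = 7·80 + 42 ≡ 42 (mod 80).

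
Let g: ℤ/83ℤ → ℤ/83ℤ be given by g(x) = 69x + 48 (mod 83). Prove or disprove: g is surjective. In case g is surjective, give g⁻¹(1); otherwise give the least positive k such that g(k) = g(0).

Since gcd(69, 83) = 1, 69 is invertible modulo 83. Euclid's algorithm: 83 = 1·69 + 14, 69 = 4·14 + 13, 14 = 1·13 + 1; back-substituting gives 1 = 77·69 − 64·83, so 69⁻¹ ≡ 77 (mod 83).
For any y ∈ ℤ/83ℤ, x = 77(y − 48) mod 83 satisfies g(x) = 69·77(y − 48) + 48 ≡ y (since 69·77 ≡ 1 mod 83). So every y has a preimage.
Therefore g is surjective.
Since g is surjective, we compute g⁻¹(1): solve 69x + 48 ≡ 1 (mod 83), i.e. 69x ≡ 36 (mod 83).
Multiplying by 69⁻¹ = 77 gives x ≡ 77·36 = 2772 = 33·83 + 33 ≡ 33 (mod 83).
Check: g(33) = 69·33 + 48 = 2325 = 28·83 + 1 ≡ 1 (mod 83).

33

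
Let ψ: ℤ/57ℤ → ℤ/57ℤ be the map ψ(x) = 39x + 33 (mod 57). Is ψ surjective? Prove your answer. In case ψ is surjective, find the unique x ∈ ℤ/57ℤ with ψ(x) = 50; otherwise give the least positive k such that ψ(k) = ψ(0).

Since gcd(39, 57) = 3, we have 39x ≡ 0 (mod 3) for all x, so ψ(x) ≡ 0 (mod 3).
But 1 ≢ 0 (mod 3), so 1 ∈ ℤ/57ℤ has no preimage. Therefore ψ is not surjective.
Since ψ is not surjective, we find the least positive k with ψ(k) = ψ(0): this means 39k ≡ 0 (mod 57), i.e. 57 ∣ 39k. Since gcd(39, 57) = 3, dividing through by 3 this holds exactly when 19 ∣ 13k, and as gcd(13, 19) = 1, exactly when 19 ∣ k.
The smallest positive such k is 19.

19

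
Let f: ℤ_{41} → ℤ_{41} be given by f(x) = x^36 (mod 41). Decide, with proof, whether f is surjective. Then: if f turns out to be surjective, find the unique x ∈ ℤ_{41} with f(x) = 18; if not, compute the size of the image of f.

f(4): Repeated squaring mod 41: 4^1 ≡ 4, 4^2 ≡ 4² = 16, 4^4 ≡ 16² = 256 ≡ 10, 4^8 ≡ 10² = 100 ≡ 18, 4^16 ≡ 18² = 324 ≡ 37, 4^32 ≡ 37² = 1369 ≡ 16. Since 36 = 32 + 4, 4^36 ≡ 16·10: 16·10 = 160 ≡ 37. So 4^36 ≡ 37 (mod 41).
f(5): Repeated squaring mod 41: 5^1 ≡ 5, 5^2 ≡ 5² = 25, 5^4 ≡ 25² = 625 ≡ 10, 5^8 ≡ 10² = 100 ≡ 18, 5^16 ≡ 18² = 324 ≡ 37, 5^32 ≡ 37² = 1369 ≡ 16. Since 36 = 32 + 4, 5^36 ≡ 16·10: 16·10 = 160 ≡ 37. So 5^36 ≡ 37 (mod 41).
So f(4) = f(5) = 37 while 4 ≠ 5, so f is not injective.
A non-injective map from the 41-element set ℤ_{41} to itself takes at most 40 distinct values, so it cannot be surjective. Therefore f is not surjective.
Since f is not surjective, we determine |image(f)|. Computing x^36 mod 41 for each x (by repeated squaring, reducing mod 41 at every step), the values f(0), f(1), …, f(40) are: 0, 1, 18, 40, 37, 37, 23, 25, 10, 1, 10, 31, 4, 23, 40, 4, 16, 31, 18, 25, 16, 16, 25, 18, 31, 16, 4, 40, 23, 4, 31, 10, 1, 10, 25, 23, 37, 37, 40, 18, 1.
The distinct values are {0, 1, 4, 10, 16, 18, 23, 25, 31, 37, 40}; there are 11 of them.

11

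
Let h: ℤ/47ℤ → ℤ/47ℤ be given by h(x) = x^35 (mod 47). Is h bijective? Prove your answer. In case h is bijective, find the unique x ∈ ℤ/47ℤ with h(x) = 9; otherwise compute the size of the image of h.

34

Since 47 is prime, the nonzero elements of ℤ/47ℤ form a cyclic group of order 46.
As gcd(35, 46) = 1, raising to the 35th power is a bijection on this group: if a^35 ≡ b^35 then (ab^{−1})^35 = 1, and the only element of order dividing gcd(35, 46) = 1 is 1, so a = b.
With h(0) = 0 this makes h injective on all of ℤ/47ℤ, hence bijective (finite equal-size domain and codomain). In particular h is bijective.
Since h is bijective, we find the preimage of 9. The inverse of x ↦ x^35 on (ℤ/47ℤ)^× is x ↦ x^25, because 35·25 = 875 = 19·46 + 1 ≡ 1 (mod 46) and x^{46} = 1 for x ≠ 0 (Fermat). So h⁻¹(9) = 9^25 mod 47.
Repeated squaring mod 47: 9^1 ≡ 9, 9^2 ≡ 9² = 81 ≡ 34, 9^4 ≡ 34² = 1156 ≡ 28, 9^8 ≡ 28² = 784 ≡ 32, 9^16 ≡ 32² = 1024 ≡ 37. Since 25 = 16 + 8 + 1, 9^25 ≡ 37·32·9: 37·32 = 1184 ≡ 9, then 9·9 = 81 ≡ 34. So 9^25 ≡ 34 (mod 47).
Hence h⁻¹(9) = 34.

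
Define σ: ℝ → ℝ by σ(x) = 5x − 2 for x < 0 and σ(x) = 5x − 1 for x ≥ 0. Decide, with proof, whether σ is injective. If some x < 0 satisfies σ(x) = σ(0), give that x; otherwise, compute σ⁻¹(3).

4/5

Both pieces are strictly increasing (slopes 5 and 5), so each is injective on its own interval.
The left piece maps (−∞, 0) onto (−∞, −2); the right piece maps [0, ∞) onto [−1, ∞).
These images are disjoint, so no value is attained by both pieces. Therefore σ is injective.
Because the two images are disjoint, no x < 0 has σ(x) = σ(0), so we compute σ⁻¹(3): 3 lies in [−1, ∞), so solve 5x − 1 = 3: x = (3 + 1)/5 = 4/5.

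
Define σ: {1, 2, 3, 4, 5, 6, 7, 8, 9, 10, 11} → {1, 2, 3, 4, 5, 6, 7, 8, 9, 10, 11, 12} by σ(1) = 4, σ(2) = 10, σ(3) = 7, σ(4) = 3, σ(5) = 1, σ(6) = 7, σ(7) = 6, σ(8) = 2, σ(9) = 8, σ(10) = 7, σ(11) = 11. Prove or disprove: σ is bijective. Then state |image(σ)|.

9

σ(3) = 7 = σ(6) with 3 ≠ 6, so σ is not injective, hence not bijective.
The image of σ is {1, 2, 3, 4, 6, 7, 8, 10, 11}, which has 9 elements.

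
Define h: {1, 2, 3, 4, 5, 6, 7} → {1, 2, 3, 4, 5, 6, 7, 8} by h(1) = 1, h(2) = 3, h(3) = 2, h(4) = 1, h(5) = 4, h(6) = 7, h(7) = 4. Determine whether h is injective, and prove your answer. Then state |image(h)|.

5

h(1) = 1 = h(4) with 1 ≠ 4, so h is not injective.
The image of h is {1, 2, 3, 4, 7}, which has 5 elements.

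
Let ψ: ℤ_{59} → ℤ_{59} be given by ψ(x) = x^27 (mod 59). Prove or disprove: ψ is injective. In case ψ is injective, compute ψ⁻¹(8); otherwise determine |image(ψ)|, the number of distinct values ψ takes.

50

Since 59 is prime, the nonzero elements of ℤ_{59} form a cyclic group of order 58.
As gcd(27, 58) = 1, raising to the 27th power is a bijection on this group: if x_1^27 ≡ x_2^27 then (x_1x_2^{−1})^27 = 1, and the only element of order dividing gcd(27, 58) = 1 is 1, so x_1 = x_2.
With ψ(0) = 0 this makes ψ injective on all of ℤ_{59}, hence bijective (finite equal-size domain and codomain). In particular ψ is injective.
Since ψ is injective, we find the preimage of 8. The inverse of x ↦ x^27 on (ℤ_{59})^× is x ↦ x^43, because 27·43 = 1161 = 20·58 + 1 ≡ 1 (mod 58) and x^{58} = 1 for x ≠ 0 (Fermat). So ψ⁻¹(8) = 8^43 mod 59.
Repeated squaring mod 59: 8^1 ≡ 8, 8^2 ≡ 8² = 64 ≡ 5, 8^4 ≡ 5² = 25, 8^8 ≡ 25² = 625 ≡ 35, 8^16 ≡ 35² = 1225 ≡ 45, 8^32 ≡ 45² = 2025 ≡ 19. Since 43 = 32 + 8 + 2 + 1, 8^43 ≡ 19·35·5·8: 19·35 = 665 ≡ 16, then 16·5 = 80 ≡ 21, then 21·8 = 168 ≡ 50. So 8^43 ≡ 50 (mod 59).
Hence ψ⁻¹(8) = 50.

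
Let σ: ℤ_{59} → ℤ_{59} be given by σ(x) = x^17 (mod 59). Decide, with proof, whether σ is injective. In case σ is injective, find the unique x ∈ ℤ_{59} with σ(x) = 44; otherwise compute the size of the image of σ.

Since 59 is prime, the nonzero elements of ℤ_{59} form a cyclic group of order 58.
As gcd(17, 58) = 1, raising to the 17th power is a bijection on this group: if u^17 ≡ v^17 then (uv^{−1})^17 = 1, and the only element of order dividing gcd(17, 58) = 1 is 1, so u = v.
With σ(0) = 0 this makes σ injective on all of ℤ_{59}, hence bijective (finite equal-size domain and codomain). In particular σ is injective.
Since σ is injective, we find the preimage of 44. The inverse of x ↦ x^17 on (ℤ_{59})^× is x ↦ x^41, because 17·41 = 697 = 12·58 + 1 ≡ 1 (mod 58) and x^{58} = 1 for x ≠ 0 (Fermat). So σ⁻¹(44) = 44^41 mod 59.
Repeated squaring mod 59: 44^1 ≡ 44, 44^2 ≡ 44² = 1936 ≡ 48, 44^4 ≡ 48² = 2304 ≡ 3, 44^8 ≡ 3² = 9, 44^16 ≡ 9² = 81 ≡ 22, 44^32 ≡ 22² = 484 ≡ 12. Since 41 = 32 + 8 + 1, 44^41 ≡ 12·9·44: 12·9 = 108 ≡ 49, then 49·44 = 2156 ≡ 32. So 44^41 ≡ 32 (mod 59).
Hence σ⁻¹(44) = 32.

32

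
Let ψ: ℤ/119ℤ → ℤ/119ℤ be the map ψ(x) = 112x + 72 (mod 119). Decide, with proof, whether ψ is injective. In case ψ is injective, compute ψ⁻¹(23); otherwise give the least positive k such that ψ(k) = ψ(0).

17

We have gcd(112, 119) = 7 > 1. Taking s = 0 and t = 17: ψ(0) = 72 and ψ(17) = 112·17 + 72 = 1976 ≡ 72 (mod 119).
So ψ(0) = ψ(17) while 0 ≠ 17, therefore ψ is not injective.
Since ψ is not injective, we find the least positive k with ψ(k) = ψ(0): this means 112k ≡ 0 (mod 119), i.e. 119 ∣ 112k. Since gcd(112, 119) = 7, dividing through by 7 this holds exactly when 17 ∣ 16k, and as gcd(16, 17) = 1, exactly when 17 ∣ k.
The smallest positive such k is 17.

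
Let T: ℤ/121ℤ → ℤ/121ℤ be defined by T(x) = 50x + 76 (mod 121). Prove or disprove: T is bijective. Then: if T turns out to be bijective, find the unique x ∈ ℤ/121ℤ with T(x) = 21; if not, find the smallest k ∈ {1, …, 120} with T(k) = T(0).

11

Suppose T(x_1) = T(x_2) in ℤ/121ℤ. Then 50x_1 + 76 ≡ 50x_2 + 76 (mod 121), hence 50(x_1 − x_2) ≡ 0 (mod 121).
Since gcd(50, 121) = 1, 50 is invertible modulo 121, therefore x_1 − x_2 ≡ 0 (mod 121), i.e. x_1 = x_2.
We now compute 50⁻¹ mod 121 explicitly. Euclid's algorithm: 121 = 2·50 + 21, 50 = 2·21 + 8, 21 = 2·8 + 5, 8 = 1·5 + 3, 5 = 1·3 + 2, 3 = 1·2 + 1; back-substituting gives 1 = 46·50 − 19·121, so 50⁻¹ ≡ 46 (mod 121).
For any y ∈ ℤ/121ℤ, x = 46(y − 76) mod 121 satisfies T(x) = 50·46(y − 76) + 76 ≡ y (since 50·46 ≡ 1 mod 121). So every y has a preimage.
Hence T is bijective.
Since T is bijective, we find T⁻¹(21): we need 50x ≡ 21 − 76 ≡ 66 (mod 121). Using 50⁻¹ = 46: x ≡ 46·66 = 3036 = 25·121 + 11, so x = 11.
Check: T(11) = 50·11 + 76 = 626 = 5·121 + 21 ≡ 21 (mod 121).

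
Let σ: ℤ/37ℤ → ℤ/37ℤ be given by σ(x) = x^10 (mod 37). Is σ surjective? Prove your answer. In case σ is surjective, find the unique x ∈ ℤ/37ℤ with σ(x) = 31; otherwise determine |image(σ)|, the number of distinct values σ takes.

19

σ(18): Repeated squaring mod 37: 18^1 ≡ 18, 18^2 ≡ 18² = 324 ≡ 28, 18^4 ≡ 28² = 784 ≡ 7, 18^8 ≡ 7² = 49 ≡ 12. Since 10 = 8 + 2, 18^10 ≡ 12·28: 12·28 = 336 ≡ 3. So 18^10 ≡ 3 (mod 37).
σ(19): Repeated squaring mod 37: 19^1 ≡ 19, 19^2 ≡ 19² = 361 ≡ 28, 19^4 ≡ 28² = 784 ≡ 7, 19^8 ≡ 7² = 49 ≡ 12. Since 10 = 8 + 2, 19^10 ≡ 12·28: 12·28 = 336 ≡ 3. So 19^10 ≡ 3 (mod 37).
So σ(18) = σ(19) = 3 while 18 ≠ 19, therefore σ is not injective.
A non-injective map from the 37-element set ℤ/37ℤ to itself takes at most 36 distinct values, so it cannot be surjective. Hence σ is not surjective.
Since σ is not surjective, we determine |image(σ)|. Computing x^10 mod 37 for each x (by repeated squaring, reducing mod 37 at every step), the values σ(0), σ(1), …, σ(36) are: 0, 1, 25, 34, 33, 30, 36, 7, 11, 9, 10, 26, 12, 4, 27, 21, 16, 28, 3, 3, 28, 16, 21, 27, 4, 12, 26, 10, 9, 11, 7, 36, 30, 33, 34, 25, 1.
The distinct values are {0, 1, 3, 4, 7, 9, 10, 11, 12, 16, 21, 25, 26, 27, 28, 30, 33, 34, 36}; there are 19 of them.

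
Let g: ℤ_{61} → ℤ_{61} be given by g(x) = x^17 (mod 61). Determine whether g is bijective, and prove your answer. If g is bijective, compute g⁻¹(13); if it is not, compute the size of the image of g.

Since 61 is prime, the nonzero elements of ℤ_{61} form a cyclic group of order 60.
As gcd(17, 60) = 1, raising to the 17th power is a bijection on this group: if x_1^17 ≡ x_2^17 then (x_1x_2^{−1})^17 = 1, and the only element of order dividing gcd(17, 60) = 1 is 1, so x_1 = x_2.
With g(0) = 0 this makes g injective on all of ℤ_{61}, hence bijective (finite equal-size domain and codomain). In particular g is bijective.
Since g is bijective, we find the preimage of 13. The inverse of x ↦ x^17 on (ℤ_{61})^× is x ↦ x^53, because 17·53 = 901 = 15·60 + 1 ≡ 1 (mod 60) and x^{60} = 1 for x ≠ 0 (Fermat). So g⁻¹(13) = 13^53 mod 61.
Repeated squaring mod 61: 13^1 ≡ 13, 13^2 ≡ 13² = 169 ≡ 47, 13^4 ≡ 47² = 2209 ≡ 13, 13^8 ≡ 13² = 169 ≡ 47, 13^16 ≡ 47² = 2209 ≡ 13, 13^32 ≡ 13² = 169 ≡ 47. Since 53 = 32 + 16 + 4 + 1, 13^53 ≡ 47·13·13·13: 47·13 = 611 ≡ 1, then 1·13 = 13, then 13·13 = 169 ≡ 47. So 13^53 ≡ 47 (mod 61).
Hence g⁻¹(13) = 47.

47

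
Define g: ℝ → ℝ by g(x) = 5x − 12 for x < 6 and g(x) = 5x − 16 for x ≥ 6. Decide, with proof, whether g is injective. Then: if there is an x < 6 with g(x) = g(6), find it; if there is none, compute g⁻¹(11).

26/5

Both pieces are strictly increasing (slopes 5 and 5), so each is injective on its own interval.
The left piece maps (−∞, 6) onto (−∞, 18); the right piece maps [6, ∞) onto [14, ∞).
These images overlap. In particular g(6) = 14 (right piece), and solving 5x − 12 = 14 on the left piece gives x = 26/5 < 6.
So g(26/5) = g(6) with 26/5 ≠ 6, and g is not injective. This x = 26/5 is the requested value below 6.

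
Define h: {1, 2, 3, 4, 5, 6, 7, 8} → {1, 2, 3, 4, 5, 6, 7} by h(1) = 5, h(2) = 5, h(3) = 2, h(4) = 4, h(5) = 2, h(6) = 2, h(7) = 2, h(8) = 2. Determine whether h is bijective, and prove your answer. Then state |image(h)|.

h(1) = 5 = h(2) with 1 ≠ 2, so h is not injective, hence not bijective.
The image of h is {2, 4, 5}, which has 3 elements.

3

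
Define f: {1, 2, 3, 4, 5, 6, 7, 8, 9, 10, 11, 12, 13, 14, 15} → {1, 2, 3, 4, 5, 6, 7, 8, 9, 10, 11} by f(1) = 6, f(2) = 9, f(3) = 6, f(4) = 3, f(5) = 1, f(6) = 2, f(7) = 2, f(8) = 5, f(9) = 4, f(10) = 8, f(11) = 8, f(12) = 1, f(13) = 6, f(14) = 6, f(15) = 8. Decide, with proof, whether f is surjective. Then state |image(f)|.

No element maps to 7, so f is not surjective.
The image of f is {1, 2, 3, 4, 5, 6, 8, 9}, which has 8 elements.

8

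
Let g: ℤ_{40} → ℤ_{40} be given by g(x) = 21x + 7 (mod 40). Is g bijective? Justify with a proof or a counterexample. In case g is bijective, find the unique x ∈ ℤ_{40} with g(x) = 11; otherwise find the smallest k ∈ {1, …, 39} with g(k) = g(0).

Recall that g is injective if g(a) = g(b) implies a = b.
If g(a) = g(b), then 21a ≡ 21b (mod 40). Because gcd(21, 40) = 1, we may cancel 21 to get a ≡ b (mod 40).
We now compute 21⁻¹ mod 40 explicitly. Euclid's algorithm: 40 = 1·21 + 19, 21 = 1·19 + 2, 19 = 9·2 + 1; back-substituting gives 1 = 21·21 − 11·40, so 21⁻¹ ≡ 21 (mod 40).
Then y ↦ 21(y − 7) is a two-sided inverse to g, so every y ∈ ℤ_{40} has a preimage.
Hence g is bijective.
Since g is bijective, we find g⁻¹(11): we need 21x ≡ 11 − 7 ≡ 4 (mod 40). Using 21⁻¹ = 21: x ≡ 21·4 = 84 = 2·40 + 4, so x = 4.
Check: g(4) = 21·4 + 7 = 91 = 2·40 + 11 ≡ 11 (mod 40).

4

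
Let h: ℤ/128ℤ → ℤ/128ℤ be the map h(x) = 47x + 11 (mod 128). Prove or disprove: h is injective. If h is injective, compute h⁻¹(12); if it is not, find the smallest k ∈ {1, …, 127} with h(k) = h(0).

79

Recall: injectivity means: for all a, b in the domain, h(a) = h(b) implies a = b.
Suppose h(a) = h(b) in ℤ/128ℤ. Then 47a + 11 ≡ 47b + 11 (mod 128), thus 47(a − b) ≡ 0 (mod 128).
Since gcd(47, 128) = 1, 47 is invertible modulo 128, therefore a − b ≡ 0 (mod 128), i.e. a = b.
Hence h is injective.
We now compute 47⁻¹ mod 128 explicitly. Euclid's algorithm: 128 = 2·47 + 34, 47 = 1·34 + 13, 34 = 2·13 + 8, 13 = 1·8 + 5, 8 = 1·5 + 3, 5 = 1·3 + 2, 3 = 1·2 + 1; back-substituting gives 1 = 79·47 − 29·128, so 47⁻¹ ≡ 79 (mod 128).
Since h is injective, we find h⁻¹(12): we need 47x ≡ 12 − 11 ≡ 1 (mod 128). Using 47⁻¹ = 79: x ≡ 79·1 = 79, so x = 79.
Check: h(79) = 47·79 + 11 = 3724 = 29·128 + 12 ≡ 12 (mod 128).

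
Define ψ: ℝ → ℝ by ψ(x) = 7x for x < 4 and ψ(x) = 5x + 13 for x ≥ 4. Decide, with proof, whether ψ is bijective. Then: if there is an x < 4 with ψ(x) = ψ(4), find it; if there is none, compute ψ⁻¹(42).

Both pieces are strictly increasing (slopes 7 and 5), so each is injective on its own interval.
The left piece maps (−∞, 4) onto (−∞, 28); the right piece maps [4, ∞) onto [33, ∞).
The images leave a gap (28 has no preimage), so ψ is not surjective, hence not bijective.
Because the two images are disjoint, no x < 4 has ψ(x) = ψ(4), so we compute ψ⁻¹(42): 42 lies in [33, ∞), so solve 5x + 13 = 42: x = (42 − 13)/5 = 29/5.

29/5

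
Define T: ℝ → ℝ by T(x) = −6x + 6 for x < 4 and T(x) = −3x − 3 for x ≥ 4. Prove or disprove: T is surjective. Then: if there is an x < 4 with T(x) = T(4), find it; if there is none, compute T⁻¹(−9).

Both pieces are strictly decreasing (slopes −6 and −3), so each is injective on its own interval.
The left piece maps (−∞, 4) onto (−18, ∞); the right piece maps [4, ∞) onto (−∞, −15].
The union (−18, ∞) ∪ (−∞, −15] covers ℝ, so T is surjective.
For the follow-up: the images overlap, so an x < 4 with T(x) = T(4) exists. T(4) = −15; solving −6x + 6 = −15 for x < 4 gives x = (−15 − 6)/(−6) = 7/2.

7/2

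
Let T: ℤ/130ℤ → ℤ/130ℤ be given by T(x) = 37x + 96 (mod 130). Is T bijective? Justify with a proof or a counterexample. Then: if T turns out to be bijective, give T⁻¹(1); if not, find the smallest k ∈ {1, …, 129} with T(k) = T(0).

If T(a) = T(b), then 37a ≡ 37b (mod 130). Because gcd(37, 130) = 1, we may cancel 37 to get a ≡ b (mod 130).
We now compute 37⁻¹ mod 130 explicitly. Euclid's algorithm: 130 = 3·37 + 19, 37 = 1·19 + 18, 19 = 1·18 + 1; back-substituting gives 1 = 123·37 − 35·130, so 37⁻¹ ≡ 123 (mod 130).
Then y ↦ 123(y − 96) is a two-sided inverse to T, so every y ∈ ℤ/130ℤ has a preimage.
Thus T is bijective.
Since T is bijective, we compute T⁻¹(1): solve 37x + 96 ≡ 1 (mod 130), i.e. 37x ≡ 35 (mod 130).
Multiplying by 37⁻¹ = 123 gives x ≡ 123·35 = 4305 = 33·130 + 15 ≡ 15 (mod 130).
Check: T(15) = 37·15 + 96 = 651 = 5·130 + 1 ≡ 1 (mod 130).

15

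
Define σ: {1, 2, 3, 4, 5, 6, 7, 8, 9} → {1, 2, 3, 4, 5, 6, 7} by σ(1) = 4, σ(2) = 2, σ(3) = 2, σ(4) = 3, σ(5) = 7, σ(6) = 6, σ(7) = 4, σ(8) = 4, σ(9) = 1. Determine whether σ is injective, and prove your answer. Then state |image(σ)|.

σ(2) = 2 = σ(3) with 2 ≠ 3, so σ is not injective.
The image of σ is {1, 2, 3, 4, 6, 7}, which has 6 elements.

6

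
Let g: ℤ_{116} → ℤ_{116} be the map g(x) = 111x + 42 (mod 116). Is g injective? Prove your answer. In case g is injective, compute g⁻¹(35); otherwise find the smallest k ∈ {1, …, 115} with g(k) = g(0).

71

If g(s) = g(t), then 111s ≡ 111t (mod 116). Because gcd(111, 116) = 1, we may cancel 111 to get s ≡ t (mod 116).
Thus g is injective.
We now compute 111⁻¹ mod 116 explicitly. Euclid's algorithm: 116 = 1·111 + 5, 111 = 22·5 + 1; back-substituting gives 1 = 23·111 − 22·116, so 111⁻¹ ≡ 23 (mod 116).
Since g is injective, we compute g⁻¹(35): solve 111x + 42 ≡ 35 (mod 116), i.e. 111x ≡ 109 (mod 116).
Multiplying by 111⁻¹ = 23 gives x ≡ 23·109 = 2507 = 21·116 + 71 ≡ 71 (mod 116).
Check: g(71) = 111·71 + 42 = 7923 = 68·116 + 35 ≡ 35 (mod 116).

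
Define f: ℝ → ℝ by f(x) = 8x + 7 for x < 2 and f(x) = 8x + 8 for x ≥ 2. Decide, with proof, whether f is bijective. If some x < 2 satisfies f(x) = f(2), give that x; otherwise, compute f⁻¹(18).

Both pieces are strictly increasing (slopes 8 and 8), so each is injective on its own interval.
The left piece maps (−∞, 2) onto (−∞, 23); the right piece maps [2, ∞) onto [24, ∞).
The images leave a gap (23 has no preimage), so f is not surjective, hence not bijective.
Because the two images are disjoint, no x < 2 has f(x) = f(2), so we compute f⁻¹(18): 18 lies in (−∞, 23), so solve 8x + 7 = 18: x = (18 − 7)/8 = 11/8.

11/8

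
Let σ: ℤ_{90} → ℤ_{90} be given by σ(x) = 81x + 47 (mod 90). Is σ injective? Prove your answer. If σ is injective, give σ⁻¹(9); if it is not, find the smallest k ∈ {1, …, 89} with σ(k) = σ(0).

We have gcd(81, 90) = 9 > 1. Taking a = 0 and b = 10: σ(0) = 47 and σ(10) = 81·10 + 47 = 857 ≡ 47 (mod 90).
So σ(0) = σ(10) while 0 ≠ 10, so σ is not injective.
Since σ is not injective, we find the least positive k with σ(k) = σ(0): this means 81k ≡ 0 (mod 90), i.e. 90 ∣ 81k. Since gcd(81, 90) = 9, dividing through by 9 this holds exactly when 10 ∣ 9k, and as gcd(9, 10) = 1, exactly when 10 ∣ k.
The smallest positive such k is 10.

10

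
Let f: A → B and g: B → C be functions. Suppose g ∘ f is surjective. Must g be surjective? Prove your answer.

surjective

Let c ∈ C. Since g ∘ f is surjective, some a ∈ A has g(f(a)) = c. Then b = f(a) ∈ B satisfies g(b) = c. So g is surjective.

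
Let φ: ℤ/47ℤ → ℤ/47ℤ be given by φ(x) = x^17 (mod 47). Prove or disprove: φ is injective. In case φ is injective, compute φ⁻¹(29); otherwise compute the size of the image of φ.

Since 47 is prime, the nonzero elements of ℤ/47ℤ form a cyclic group of order 46.
As gcd(17, 46) = 1, raising to the 17th power is a bijection on this group: if s^17 ≡ t^17 then (st^{−1})^17 = 1, and the only element of order dividing gcd(17, 46) = 1 is 1, so s = t.
With φ(0) = 0 this makes φ injective on all of ℤ/47ℤ, hence bijective (finite equal-size domain and codomain). In particular φ is injective.
Since φ is injective, we find the preimage of 29. The inverse of x ↦ x^17 on (ℤ/47ℤ)^× is x ↦ x^19, because 17·19 = 323 = 7·46 + 1 ≡ 1 (mod 46) and x^{46} = 1 for x ≠ 0 (Fermat). So φ⁻¹(29) = 29^19 mod 47.
Repeated squaring mod 47: 29^1 ≡ 29, 29^2 ≡ 29² = 841 ≡ 42, 29^4 ≡ 42² = 1764 ≡ 25, 29^8 ≡ 25² = 625 ≡ 14, 29^16 ≡ 14² = 196 ≡ 8. Since 19 = 16 + 2 + 1, 29^19 ≡ 8·42·29: 8·42 = 336 ≡ 7, then 7·29 = 203 ≡ 15. So 29^19 ≡ 15 (mod 47).
Hence φ⁻¹(29) = 15.

15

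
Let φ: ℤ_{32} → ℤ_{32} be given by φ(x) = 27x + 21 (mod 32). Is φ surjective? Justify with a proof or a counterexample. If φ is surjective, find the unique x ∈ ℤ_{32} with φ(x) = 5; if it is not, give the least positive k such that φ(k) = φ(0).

Recall that surjectivity means every element of the codomain has a preimage under φ.
Since gcd(27, 32) = 1, 27 is invertible modulo 32. Euclid's algorithm: 32 = 1·27 + 5, 27 = 5·5 + 2, 5 = 2·2 + 1; back-substituting gives 1 = 19·27 − 16·32, so 27⁻¹ ≡ 19 (mod 32).
For any y ∈ ℤ_{32}, x = 19(y − 21) mod 32 satisfies φ(x) = 27·19(y − 21) + 21 ≡ y (since 27·19 ≡ 1 mod 32). So every y has a preimage.
Thus φ is surjective.
Since φ is surjective, we compute φ⁻¹(5): solve 27x + 21 ≡ 5 (mod 32), i.e. 27x ≡ 16 (mod 32).
Multiplying by 27⁻¹ = 19 gives x ≡ 19·16 = 304 = 9·32 + 16 ≡ 16 (mod 32).
Check: φ(16) = 27·16 + 21 = 453 = 14·32 + 5 ≡ 5 (mod 32).

16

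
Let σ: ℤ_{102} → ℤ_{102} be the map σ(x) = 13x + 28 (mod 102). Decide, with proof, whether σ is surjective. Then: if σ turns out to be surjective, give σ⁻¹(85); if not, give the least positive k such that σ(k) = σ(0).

Recall: σ is surjective if every y in the codomain equals σ(x) for some x in the domain.
Since gcd(13, 102) = 1, 13 is invertible modulo 102. Euclid's algorithm: 102 = 7·13 + 11, 13 = 1·11 + 2, 11 = 5·2 + 1; back-substituting gives 1 = 55·13 − 7·102, so 13⁻¹ ≡ 55 (mod 102).
Then y ↦ 55(y − 28) is a two-sided inverse to σ, so every y ∈ ℤ_{102} has a preimage.
Thus σ is surjective.
Since σ is surjective, we compute σ⁻¹(85): solve 13x + 28 ≡ 85 (mod 102), i.e. 13x ≡ 57 (mod 102).
Multiplying by 13⁻¹ = 55 gives x ≡ 55·57 = 3135 = 30·102 + 75 ≡ 75 (mod 102).
Check: σ(75) = 13·75 + 28 = 1003 = 9·102 + 85 ≡ 85 (mod 102).

75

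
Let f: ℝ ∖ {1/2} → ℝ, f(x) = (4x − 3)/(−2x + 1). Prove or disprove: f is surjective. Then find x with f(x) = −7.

If f(x) = −2, cross-multiplying gives −2(4x − 3) = 4(−2x + 1), which simplifies to 6 = 4 — false.  So −2 has no preimage and f is not surjective.
Solving f(x) = −7: cross-multiplying gives 4x − 3 = −7(−2x + 1), which rearranges to −10x = −4, so x = 2/5.

2/5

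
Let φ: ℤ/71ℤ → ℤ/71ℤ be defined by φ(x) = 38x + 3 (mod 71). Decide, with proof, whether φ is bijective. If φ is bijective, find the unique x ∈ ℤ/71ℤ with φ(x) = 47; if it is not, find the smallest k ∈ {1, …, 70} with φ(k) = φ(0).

By definition, φ is injective if φ(a) = φ(b) implies a = b.
Suppose φ(a) = φ(b) in ℤ/71ℤ. Then 38a + 3 ≡ 38b + 3 (mod 71), therefore 38(a − b) ≡ 0 (mod 71).
Since gcd(38, 71) = 1, 38 is invertible modulo 71, therefore a − b ≡ 0 (mod 71), i.e. a = b.
We now compute 38⁻¹ mod 71 explicitly. Euclid's algorithm: 71 = 1·38 + 33, 38 = 1·33 + 5, 33 = 6·5 + 3, 5 = 1·3 + 2, 3 = 1·2 + 1; back-substituting gives 1 = 43·38 − 23·71, so 38⁻¹ ≡ 43 (mod 71).
Then y ↦ 43(y − 3) is a two-sided inverse to φ, so every y ∈ ℤ/71ℤ has a preimage.
So φ is bijective.
Since φ is bijective, we compute φ⁻¹(47): solve 38x + 3 ≡ 47 (mod 71), i.e. 38x ≡ 44 (mod 71).
Multiplying by 38⁻¹ = 43 gives x ≡ 43·44 = 1892 = 26·71 + 46 ≡ 46 (mod 71).
Check: φ(46) = 38·46 + 3 = 1751 = 24·71 + 47 ≡ 47 (mod 71).

46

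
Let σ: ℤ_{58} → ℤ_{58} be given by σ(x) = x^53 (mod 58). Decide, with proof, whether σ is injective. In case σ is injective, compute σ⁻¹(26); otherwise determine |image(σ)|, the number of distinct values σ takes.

8

Computing x^53 mod 58 for each x (by repeated squaring, reducing mod 58 at every step), the values σ(0), σ(1), …, σ(57) are: 0, 1, 40, 43, 34, 13, 38, 23, 26, 51, 56, 19, 12, 33, 50, 37, 54, 17, 10, 31, 36, 3, 6, 49, 16, 53, 44, 47, 28, 29, 30, 11, 14, 5, 42, 9, 52, 55, 22, 27, 48, 41, 4, 21, 8, 25, 46, 39, 2, 7, 32, 35, 20, 45, 24, 15, 18, 57.
Every element of ℤ_{58} appears exactly once in this list, so σ is a bijection, and in particular injective.
Since σ is injective, we read off the preimage of 26 from the same table: σ(8) = 26, so σ⁻¹(26) = 8.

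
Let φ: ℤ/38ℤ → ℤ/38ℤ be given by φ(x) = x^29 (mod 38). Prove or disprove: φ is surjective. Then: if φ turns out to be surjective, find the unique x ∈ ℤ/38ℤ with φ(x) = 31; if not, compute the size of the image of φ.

Computing x^29 mod 38 for each x (by repeated squaring, reducing mod 38 at every step), the values φ(0), φ(1), …, φ(37) are: 0, 1, 34, 29, 16, 25, 36, 11, 12, 5, 14, 7, 8, 21, 32, 3, 28, 23, 18, 19, 20, 15, 10, 35, 6, 17, 30, 31, 24, 33, 26, 27, 2, 13, 22, 9, 4, 37.
Every element of ℤ/38ℤ appears exactly once in this list, so φ is a bijection, and in particular surjective.
Since φ is surjective, we read off the preimage of 31 from the same table: φ(27) = 31, so φ⁻¹(31) = 27.

27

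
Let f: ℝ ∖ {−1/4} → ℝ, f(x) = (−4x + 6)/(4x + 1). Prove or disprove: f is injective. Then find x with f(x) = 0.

Suppose f(u) = f(v). Cross-multiplying: (−4u + 6)(4v + 1) = (−4v + 6)(4u + 1).
Expanding both sides and cancelling the symmetric terms leaves −28·(u − v) = 0. Since −28 ≠ 0, u = v. Thus f is injective.
Solving f(x) = 0: cross-multiplying gives −4x + 6 = 0(4x + 1), which rearranges to −4x = −6, so x = 3/2.

3/2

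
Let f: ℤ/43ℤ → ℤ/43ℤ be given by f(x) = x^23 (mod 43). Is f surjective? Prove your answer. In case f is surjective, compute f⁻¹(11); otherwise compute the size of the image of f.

Since 43 is prime, the nonzero elements of ℤ/43ℤ form a cyclic group of order 42.
As gcd(23, 42) = 1, raising to the 23rd power is a bijection on this group: if s^23 ≡ t^23 then (st^{−1})^23 = 1, and the only element of order dividing gcd(23, 42) = 1 is 1, so s = t.
With f(0) = 0 this makes f injective on all of ℤ/43ℤ, hence bijective (finite equal-size domain and codomain). In particular f is surjective.
Since f is surjective, we find the preimage of 11. The inverse of x ↦ x^23 on (ℤ/43ℤ)^× is x ↦ x^11, because 23·11 = 253 = 6·42 + 1 ≡ 1 (mod 42) and x^{42} = 1 for x ≠ 0 (Fermat). So f⁻¹(11) = 11^11 mod 43.
Repeated squaring mod 43: 11^1 ≡ 11, 11^2 ≡ 11² = 121 ≡ 35, 11^4 ≡ 35² = 1225 ≡ 21, 11^8 ≡ 21² = 441 ≡ 11. Since 11 = 8 + 2 + 1, 11^11 ≡ 11·35·11: 11·35 = 385 ≡ 41, then 41·11 = 451 ≡ 21. So 11^11 ≡ 21 (mod 43).
Hence f⁻¹(11) = 21.

21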